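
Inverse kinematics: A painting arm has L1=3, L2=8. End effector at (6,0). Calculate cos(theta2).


Given: L1 = 3, L2 = 8, target (x, y) = (6, 0)
Using cos(theta2) = (x^2 + y^2 - L1^2 - L2^2) / (2*L1*L2)
x^2 + y^2 = 6^2 + 0 = 36
L1^2 + L2^2 = 9 + 64 = 73
Numerator = 36 - 73 = -37
Denominator = 2*3*8 = 48
cos(theta2) = -37/48 = -37/48

-37/48


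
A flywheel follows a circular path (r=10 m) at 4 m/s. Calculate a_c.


Given: v = 4 m/s, r = 10 m
Using a_c = v^2 / r
a_c = 4^2 / 10
a_c = 16 / 10
a_c = 8/5 m/s^2

8/5 m/s^2


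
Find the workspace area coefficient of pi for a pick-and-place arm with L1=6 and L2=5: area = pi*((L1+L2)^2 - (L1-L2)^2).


Given: L1 = 6, L2 = 5
(L1+L2)^2 = (11)^2 = 121
(L1-L2)^2 = (1)^2 = 1
Difference = 121 - 1 = 120
This equals 4*L1*L2 = 4*6*5 = 120
Workspace area = 120*pi

120


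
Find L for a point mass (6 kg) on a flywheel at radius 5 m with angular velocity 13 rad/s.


Given: m = 6 kg, r = 5 m, omega = 13 rad/s
For a point mass: I = m*r^2
I = 6*5^2 = 6*25 = 150
L = I*omega = 150*13
L = 1950 kg*m^2/s

1950 kg*m^2/s


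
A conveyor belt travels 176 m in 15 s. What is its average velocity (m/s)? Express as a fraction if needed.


Given: distance d = 176 m, time t = 15 s
Using v = d / t
v = 176 / 15
v = 176/15 m/s

176/15 m/s


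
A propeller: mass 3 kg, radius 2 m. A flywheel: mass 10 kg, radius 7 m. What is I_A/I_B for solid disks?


Given: M1=3 kg, R1=2 m, M2=10 kg, R2=7 m
For a disk: I = (1/2)*M*R^2, so I_A/I_B = (M1*R1^2)/(M2*R2^2)
M1*R1^2 = 3*4 = 12
M2*R2^2 = 10*49 = 490
I_A/I_B = 12/490 = 6/245

6/245


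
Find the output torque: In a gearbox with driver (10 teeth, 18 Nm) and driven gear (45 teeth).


Given: N1 = 10, N2 = 45, T1 = 18 Nm
Using T2/T1 = N2/N1
T2 = T1 * N2 / N1
T2 = 18 * 45 / 10
T2 = 810 / 10
T2 = 81 Nm

81 Nm


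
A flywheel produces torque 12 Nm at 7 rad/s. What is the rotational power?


Given: tau = 12 Nm, omega = 7 rad/s
Using P = tau * omega
P = 12 * 7
P = 84 W

84 W


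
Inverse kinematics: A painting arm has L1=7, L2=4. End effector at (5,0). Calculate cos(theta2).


Given: L1 = 7, L2 = 4, target (x, y) = (5, 0)
Using cos(theta2) = (x^2 + y^2 - L1^2 - L2^2) / (2*L1*L2)
x^2 + y^2 = 5^2 + 0 = 25
L1^2 + L2^2 = 49 + 16 = 65
Numerator = 25 - 65 = -40
Denominator = 2*7*4 = 56
cos(theta2) = -40/56 = -5/7

-5/7


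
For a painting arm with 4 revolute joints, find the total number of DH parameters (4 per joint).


Given: 4 joints, 4 DH parameters per joint (d, theta, a, alpha)
Total DH parameters = number_of_joints * 4
Total = 4 * 4
Total = 16

16


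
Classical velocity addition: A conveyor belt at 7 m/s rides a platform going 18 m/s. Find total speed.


Given: object velocity = 7 m/s, platform velocity = 18 m/s (same direction)
Using classical velocity addition: v_total = v_object + v_platform
v_total = 7 + 18
v_total = 25 m/s

25 m/s


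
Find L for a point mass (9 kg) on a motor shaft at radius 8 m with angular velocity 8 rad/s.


Given: m = 9 kg, r = 8 m, omega = 8 rad/s
For a point mass: I = m*r^2
I = 9*8^2 = 9*64 = 576
L = I*omega = 576*8
L = 4608 kg*m^2/s

4608 kg*m^2/s


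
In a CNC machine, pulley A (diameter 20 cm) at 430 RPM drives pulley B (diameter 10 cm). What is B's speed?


Given: D1 = 20 cm, w1 = 430 RPM, D2 = 10 cm
Using D1*w1 = D2*w2
w2 = D1*w1 / D2
w2 = 20*430 / 10
w2 = 8600 / 10
w2 = 860 RPM

860 RPM


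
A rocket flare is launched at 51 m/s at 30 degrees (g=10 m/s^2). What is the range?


Given: v0 = 51 m/s, theta = 30 deg, g = 10 m/s^2
sin(2*30) = sin(60) = sqrt(3)/2
Using R = v0^2 * sin(2*theta) / g
R = 51^2 * (sqrt(3)/2) / 10
R = 2601 * sqrt(3) / 20
R = 2601/20*sqrt(3) m

2601/20*sqrt(3) m


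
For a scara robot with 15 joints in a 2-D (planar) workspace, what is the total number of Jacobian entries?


Given: task space dimension = 2, joints = 15
Jacobian is a 2 x 15 matrix
Total entries = rows * columns
Total = 2 * 15
Total = 30

30


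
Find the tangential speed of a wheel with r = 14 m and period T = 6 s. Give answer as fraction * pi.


Given: radius r = 14 m, period T = 6 s
Using v = 2*pi*r / T
v = 2*pi*14 / 6
v = 28*pi / 6
v = 14/3*pi m/s

14/3*pi m/s


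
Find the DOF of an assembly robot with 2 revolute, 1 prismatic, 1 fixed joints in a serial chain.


Given: serial robot with 2 revolute, 1 prismatic, 1 fixed joints
DOF contribution per joint type: revolute=1, prismatic=1, spherical=3, fixed=0
DOF = 2*1 + 1*1 + 1*0
DOF = 3

3


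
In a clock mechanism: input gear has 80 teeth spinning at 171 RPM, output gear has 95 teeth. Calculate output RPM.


Given: N1 = 80 teeth, w1 = 171 RPM, N2 = 95 teeth
Using N1*w1 = N2*w2
w2 = N1*w1 / N2
w2 = 80*171 / 95
w2 = 13680 / 95
w2 = 144 RPM

144 RPM


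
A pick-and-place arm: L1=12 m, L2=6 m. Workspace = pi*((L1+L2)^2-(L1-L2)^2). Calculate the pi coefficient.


Given: L1 = 12, L2 = 6
(L1+L2)^2 = (18)^2 = 324
(L1-L2)^2 = (6)^2 = 36
Difference = 324 - 36 = 288
This equals 4*L1*L2 = 4*12*6 = 288
Workspace area = 288*pi

288


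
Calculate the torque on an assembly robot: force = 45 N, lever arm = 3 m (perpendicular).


Given: F = 45 N, r = 3 m, angle = 90 deg (perpendicular)
Using tau = F * r * sin(90)
sin(90) = 1
tau = 45 * 3 * 1
tau = 135 Nm

135 Nm


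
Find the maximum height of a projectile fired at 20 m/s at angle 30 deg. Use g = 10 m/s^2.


Given: v0 = 20 m/s, theta = 30 deg, g = 10 m/s^2
sin^2(30) = 1/4
Using H = v0^2 * sin^2(theta) / (2*g)
H = 20^2 * 1/4 / (2*10)
H = 400 * 1/4 / 20
H = 100 / 20
H = 5 m

5 m


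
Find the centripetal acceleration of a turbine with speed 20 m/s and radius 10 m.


Given: v = 20 m/s, r = 10 m
Using a_c = v^2 / r
a_c = 20^2 / 10
a_c = 400 / 10
a_c = 40 m/s^2

40 m/s^2


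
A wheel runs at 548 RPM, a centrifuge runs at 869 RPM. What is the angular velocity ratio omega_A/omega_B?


Given: RPM_A = 548, RPM_B = 869
omega = 2*pi*RPM/60, so omega_A/omega_B = RPM_A / RPM_B
omega_A/omega_B = 548 / 869
omega_A/omega_B = 548/869

548/869


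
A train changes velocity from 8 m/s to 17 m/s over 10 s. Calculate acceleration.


Given: initial velocity v0 = 8 m/s, final velocity v = 17 m/s, time t = 10 s
Using a = (v - v0) / t
a = (17 - 8) / 10
a = 9 / 10
a = 9/10 m/s^2

9/10 m/s^2


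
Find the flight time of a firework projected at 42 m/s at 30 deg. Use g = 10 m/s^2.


Given: v0 = 42 m/s, theta = 30 deg, g = 10 m/s^2
sin(30) = 1/2
Using T = 2*v0*sin(theta) / g
T = 2*42*1/2 / 10
T = 42 / 10
T = 21/5 s

21/5 s


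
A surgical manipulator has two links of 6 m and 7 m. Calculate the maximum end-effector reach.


Given: L1 = 6 m, L2 = 7 m
For a 2-link planar arm, max reach = L1 + L2 (fully extended)
Max reach = 6 + 7
Max reach = 13 m

13 m


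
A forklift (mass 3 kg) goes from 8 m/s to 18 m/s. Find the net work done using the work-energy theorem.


Given: m = 3 kg, v0 = 8 m/s, v = 18 m/s
Using W = (1/2)*m*(v^2 - v0^2)
v^2 = 18^2 = 324
v0^2 = 8^2 = 64
v^2 - v0^2 = 324 - 64 = 260
W = (1/2)*3*260 = 390 J

390 J


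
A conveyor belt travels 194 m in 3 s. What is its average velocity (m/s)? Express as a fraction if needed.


Given: distance d = 194 m, time t = 3 s
Using v = d / t
v = 194 / 3
v = 194/3 m/s

194/3 m/s


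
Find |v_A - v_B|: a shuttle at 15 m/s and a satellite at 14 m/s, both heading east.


Given: v_A = 15 m/s east, v_B = 14 m/s east
Both move in the same direction; relative speed = |v_A - v_B|
|15 - 14| = |1|
= 1 m/s

1 m/s


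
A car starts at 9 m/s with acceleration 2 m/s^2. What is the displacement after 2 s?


Given: v0 = 9 m/s, a = 2 m/s^2, t = 2 s
Using s = v0*t + (1/2)*a*t^2
s = 9*2 + (1/2)*2*2^2
s = 18 + (1/2)*8
s = 18 + 4
s = 22

22 m


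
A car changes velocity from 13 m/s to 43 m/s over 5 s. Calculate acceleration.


Given: initial velocity v0 = 13 m/s, final velocity v = 43 m/s, time t = 5 s
Using a = (v - v0) / t
a = (43 - 13) / 5
a = 30 / 5
a = 6 m/s^2

6 m/s^2


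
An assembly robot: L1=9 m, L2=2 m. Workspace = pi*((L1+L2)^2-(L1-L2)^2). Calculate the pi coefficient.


Given: L1 = 9, L2 = 2
(L1+L2)^2 = (11)^2 = 121
(L1-L2)^2 = (7)^2 = 49
Difference = 121 - 49 = 72
This equals 4*L1*L2 = 4*9*2 = 72
Workspace area = 72*pi

72


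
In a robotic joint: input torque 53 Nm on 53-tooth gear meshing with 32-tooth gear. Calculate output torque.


Given: N1 = 53, N2 = 32, T1 = 53 Nm
Using T2/T1 = N2/N1
T2 = T1 * N2 / N1
T2 = 53 * 32 / 53
T2 = 1696 / 53
T2 = 32 Nm

32 Nm


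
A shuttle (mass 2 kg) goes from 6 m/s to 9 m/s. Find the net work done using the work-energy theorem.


Given: m = 2 kg, v0 = 6 m/s, v = 9 m/s
Using W = (1/2)*m*(v^2 - v0^2)
v^2 = 9^2 = 81
v0^2 = 6^2 = 36
v^2 - v0^2 = 81 - 36 = 45
W = (1/2)*2*45 = 45 J

45 J


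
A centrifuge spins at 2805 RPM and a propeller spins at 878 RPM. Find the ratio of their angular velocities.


Given: RPM_A = 2805, RPM_B = 878
omega = 2*pi*RPM/60, so omega_A/omega_B = RPM_A / RPM_B
omega_A/omega_B = 2805 / 878
omega_A/omega_B = 2805/878

2805/878


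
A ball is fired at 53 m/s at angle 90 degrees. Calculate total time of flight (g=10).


Given: v0 = 53 m/s, theta = 90 deg, g = 10 m/s^2
sin(90) = 1
Using T = 2*v0*sin(theta) / g
T = 2*53*1 / 10
T = 106 / 10
T = 53/5 s

53/5 s


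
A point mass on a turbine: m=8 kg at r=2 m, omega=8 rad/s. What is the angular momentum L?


Given: m = 8 kg, r = 2 m, omega = 8 rad/s
For a point mass: I = m*r^2
I = 8*2^2 = 8*4 = 32
L = I*omega = 32*8
L = 256 kg*m^2/s

256 kg*m^2/s


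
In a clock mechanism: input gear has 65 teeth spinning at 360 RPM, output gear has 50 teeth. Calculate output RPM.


Given: N1 = 65 teeth, w1 = 360 RPM, N2 = 50 teeth
Using N1*w1 = N2*w2
w2 = N1*w1 / N2
w2 = 65*360 / 50
w2 = 23400 / 50
w2 = 468 RPM

468 RPM


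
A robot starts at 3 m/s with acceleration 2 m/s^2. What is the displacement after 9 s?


Given: v0 = 3 m/s, a = 2 m/s^2, t = 9 s
Using s = v0*t + (1/2)*a*t^2
s = 3*9 + (1/2)*2*9^2
s = 27 + (1/2)*162
s = 27 + 81
s = 108

108 m


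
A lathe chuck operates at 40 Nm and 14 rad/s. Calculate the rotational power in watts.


Given: tau = 40 Nm, omega = 14 rad/s
Using P = tau * omega
P = 40 * 14
P = 560 W

560 W


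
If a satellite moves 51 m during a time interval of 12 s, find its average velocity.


Given: distance d = 51 m, time t = 12 s
Using v = d / t
v = 51 / 12
v = 17/4 m/s

17/4 m/s


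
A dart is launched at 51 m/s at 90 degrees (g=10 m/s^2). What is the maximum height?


Given: v0 = 51 m/s, theta = 90 deg, g = 10 m/s^2
sin^2(90) = 1
Using H = v0^2 * sin^2(theta) / (2*g)
H = 51^2 * 1 / (2*10)
H = 2601 * 1 / 20
H = 2601 / 20
H = 2601/20 m

2601/20 m


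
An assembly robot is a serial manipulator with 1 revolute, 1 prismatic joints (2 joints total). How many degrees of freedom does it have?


Given: serial robot with 1 revolute, 1 prismatic joints
DOF contribution per joint type: revolute=1, prismatic=1, spherical=3, fixed=0
DOF = 1*1 + 1*1
DOF = 2

2


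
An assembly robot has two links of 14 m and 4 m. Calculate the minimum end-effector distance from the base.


Given: L1 = 14 m, L2 = 4 m
For a 2-link planar arm, min reach = |L1 - L2| (second link folded back)
Min reach = |14 - 4|
Min reach = 10 m

10 m


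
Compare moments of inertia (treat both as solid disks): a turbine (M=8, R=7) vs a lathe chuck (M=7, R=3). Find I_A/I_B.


Given: M1=8 kg, R1=7 m, M2=7 kg, R2=3 m
For a disk: I = (1/2)*M*R^2, so I_A/I_B = (M1*R1^2)/(M2*R2^2)
M1*R1^2 = 8*49 = 392
M2*R2^2 = 7*9 = 63
I_A/I_B = 392/63 = 56/9

56/9


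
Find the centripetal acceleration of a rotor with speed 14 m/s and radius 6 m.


Given: v = 14 m/s, r = 6 m
Using a_c = v^2 / r
a_c = 14^2 / 6
a_c = 196 / 6
a_c = 98/3 m/s^2

98/3 m/s^2


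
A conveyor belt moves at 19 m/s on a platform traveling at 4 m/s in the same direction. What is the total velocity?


Given: object velocity = 19 m/s, platform velocity = 4 m/s (same direction)
Using classical velocity addition: v_total = v_object + v_platform
v_total = 19 + 4
v_total = 23 m/s

23 m/s


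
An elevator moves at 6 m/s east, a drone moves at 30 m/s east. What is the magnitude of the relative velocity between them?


Given: v_A = 6 m/s east, v_B = 30 m/s east
Both move in the same direction; relative speed = |v_A - v_B|
|6 - 30| = |-24|
= 24 m/s

24 m/s


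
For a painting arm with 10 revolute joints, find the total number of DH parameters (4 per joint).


Given: 10 joints, 4 DH parameters per joint (d, theta, a, alpha)
Total DH parameters = number_of_joints * 4
Total = 10 * 4
Total = 40

40


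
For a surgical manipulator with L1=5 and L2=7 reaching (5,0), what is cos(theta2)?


Given: L1 = 5, L2 = 7, target (x, y) = (5, 0)
Using cos(theta2) = (x^2 + y^2 - L1^2 - L2^2) / (2*L1*L2)
x^2 + y^2 = 5^2 + 0 = 25
L1^2 + L2^2 = 25 + 49 = 74
Numerator = 25 - 74 = -49
Denominator = 2*5*7 = 70
cos(theta2) = -49/70 = -7/10

-7/10


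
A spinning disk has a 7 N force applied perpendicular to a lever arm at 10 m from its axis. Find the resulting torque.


Given: F = 7 N, r = 10 m, angle = 90 deg (perpendicular)
Using tau = F * r * sin(90)
sin(90) = 1
tau = 7 * 10 * 1
tau = 70 Nm

70 Nm


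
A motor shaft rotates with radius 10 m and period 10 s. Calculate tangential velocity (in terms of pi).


Given: radius r = 10 m, period T = 10 s
Using v = 2*pi*r / T
v = 2*pi*10 / 10
v = 20*pi / 10
v = 2*pi m/s

2*pi m/s


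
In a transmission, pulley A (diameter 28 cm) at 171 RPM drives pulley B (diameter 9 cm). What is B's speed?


Given: D1 = 28 cm, w1 = 171 RPM, D2 = 9 cm
Using D1*w1 = D2*w2
w2 = D1*w1 / D2
w2 = 28*171 / 9
w2 = 4788 / 9
w2 = 532 RPM

532 RPM


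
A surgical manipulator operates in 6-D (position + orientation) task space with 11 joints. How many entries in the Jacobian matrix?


Given: task space dimension = 6, joints = 11
Jacobian is a 6 x 11 matrix
Total entries = rows * columns
Total = 6 * 11
Total = 66

66


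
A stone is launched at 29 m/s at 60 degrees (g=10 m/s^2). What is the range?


Given: v0 = 29 m/s, theta = 60 deg, g = 10 m/s^2
sin(2*60) = sin(120) = sqrt(3)/2
Using R = v0^2 * sin(2*theta) / g
R = 29^2 * (sqrt(3)/2) / 10
R = 841 * sqrt(3) / 20
R = 841/20*sqrt(3) m

841/20*sqrt(3) m


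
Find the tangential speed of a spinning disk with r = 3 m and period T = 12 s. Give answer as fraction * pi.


Given: radius r = 3 m, period T = 12 s
Using v = 2*pi*r / T
v = 2*pi*3 / 12
v = 6*pi / 12
v = 1/2*pi m/s

1/2*pi m/s


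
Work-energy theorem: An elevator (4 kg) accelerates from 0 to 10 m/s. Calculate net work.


Given: m = 4 kg, v0 = 0 m/s, v = 10 m/s
Using W = (1/2)*m*(v^2 - v0^2)
v^2 = 10^2 = 100
v0^2 = 0^2 = 0
v^2 - v0^2 = 100 - 0 = 100
W = (1/2)*4*100 = 200 J

200 J


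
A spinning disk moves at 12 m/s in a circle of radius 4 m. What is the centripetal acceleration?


Given: v = 12 m/s, r = 4 m
Using a_c = v^2 / r
a_c = 12^2 / 4
a_c = 144 / 4
a_c = 36 m/s^2

36 m/s^2


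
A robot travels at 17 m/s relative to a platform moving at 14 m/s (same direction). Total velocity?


Given: object velocity = 17 m/s, platform velocity = 14 m/s (same direction)
Using classical velocity addition: v_total = v_object + v_platform
v_total = 17 + 14
v_total = 31 m/s

31 m/s


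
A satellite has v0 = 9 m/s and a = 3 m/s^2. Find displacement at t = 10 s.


Given: v0 = 9 m/s, a = 3 m/s^2, t = 10 s
Using s = v0*t + (1/2)*a*t^2
s = 9*10 + (1/2)*3*10^2
s = 90 + (1/2)*300
s = 90 + 150
s = 240

240 m


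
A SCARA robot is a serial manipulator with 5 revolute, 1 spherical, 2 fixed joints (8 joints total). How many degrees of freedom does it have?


Given: serial robot with 5 revolute, 1 spherical, 2 fixed joints
DOF contribution per joint type: revolute=1, prismatic=1, spherical=3, fixed=0
DOF = 5*1 + 1*3 + 2*0
DOF = 8

8


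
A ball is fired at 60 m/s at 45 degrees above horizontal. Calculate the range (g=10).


Given: v0 = 60 m/s, theta = 45 deg, g = 10 m/s^2
sin(2*45) = sin(90) = 1
Using R = v0^2 * sin(2*theta) / g
R = 60^2 * 1 / 10
R = 3600 / 10
R = 360 m

360 m


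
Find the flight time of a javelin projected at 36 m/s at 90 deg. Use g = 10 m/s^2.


Given: v0 = 36 m/s, theta = 90 deg, g = 10 m/s^2
sin(90) = 1
Using T = 2*v0*sin(theta) / g
T = 2*36*1 / 10
T = 72 / 10
T = 36/5 s

36/5 s


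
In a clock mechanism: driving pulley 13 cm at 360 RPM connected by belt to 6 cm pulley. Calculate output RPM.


Given: D1 = 13 cm, w1 = 360 RPM, D2 = 6 cm
Using D1*w1 = D2*w2
w2 = D1*w1 / D2
w2 = 13*360 / 6
w2 = 4680 / 6
w2 = 780 RPM

780 RPM


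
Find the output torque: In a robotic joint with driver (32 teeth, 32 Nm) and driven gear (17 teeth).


Given: N1 = 32, N2 = 17, T1 = 32 Nm
Using T2/T1 = N2/N1
T2 = T1 * N2 / N1
T2 = 32 * 17 / 32
T2 = 544 / 32
T2 = 17 Nm

17 Nm


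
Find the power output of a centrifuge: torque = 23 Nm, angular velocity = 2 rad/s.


Given: tau = 23 Nm, omega = 2 rad/s
Using P = tau * omega
P = 23 * 2
P = 46 W

46 W


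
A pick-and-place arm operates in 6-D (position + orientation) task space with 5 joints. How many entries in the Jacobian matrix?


Given: task space dimension = 6, joints = 5
Jacobian is a 6 x 5 matrix
Total entries = rows * columns
Total = 6 * 5
Total = 30

30


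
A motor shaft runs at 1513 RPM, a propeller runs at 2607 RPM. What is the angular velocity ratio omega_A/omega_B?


Given: RPM_A = 1513, RPM_B = 2607
omega = 2*pi*RPM/60, so omega_A/omega_B = RPM_A / RPM_B
omega_A/omega_B = 1513 / 2607
omega_A/omega_B = 1513/2607

1513/2607


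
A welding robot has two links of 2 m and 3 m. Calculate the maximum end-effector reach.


Given: L1 = 2 m, L2 = 3 m
For a 2-link planar arm, max reach = L1 + L2 (fully extended)
Max reach = 2 + 3
Max reach = 5 m

5 m


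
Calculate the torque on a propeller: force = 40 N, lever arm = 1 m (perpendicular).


Given: F = 40 N, r = 1 m, angle = 90 deg (perpendicular)
Using tau = F * r * sin(90)
sin(90) = 1
tau = 40 * 1 * 1
tau = 40 Nm

40 Nm


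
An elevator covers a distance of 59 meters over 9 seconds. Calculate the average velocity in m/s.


Given: distance d = 59 m, time t = 9 s
Using v = d / t
v = 59 / 9
v = 59/9 m/s

59/9 m/s


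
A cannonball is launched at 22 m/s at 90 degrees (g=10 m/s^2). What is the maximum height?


Given: v0 = 22 m/s, theta = 90 deg, g = 10 m/s^2
sin^2(90) = 1
Using H = v0^2 * sin^2(theta) / (2*g)
H = 22^2 * 1 / (2*10)
H = 484 * 1 / 20
H = 484 / 20
H = 121/5 m

121/5 m


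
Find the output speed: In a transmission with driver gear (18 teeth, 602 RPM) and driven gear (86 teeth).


Given: N1 = 18 teeth, w1 = 602 RPM, N2 = 86 teeth
Using N1*w1 = N2*w2
w2 = N1*w1 / N2
w2 = 18*602 / 86
w2 = 10836 / 86
w2 = 126 RPM

126 RPM


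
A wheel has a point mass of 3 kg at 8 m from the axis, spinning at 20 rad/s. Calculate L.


Given: m = 3 kg, r = 8 m, omega = 20 rad/s
For a point mass: I = m*r^2
I = 3*8^2 = 3*64 = 192
L = I*omega = 192*20
L = 3840 kg*m^2/s

3840 kg*m^2/s


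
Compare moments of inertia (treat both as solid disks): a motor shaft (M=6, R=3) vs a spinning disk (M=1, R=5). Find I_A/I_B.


Given: M1=6 kg, R1=3 m, M2=1 kg, R2=5 m
For a disk: I = (1/2)*M*R^2, so I_A/I_B = (M1*R1^2)/(M2*R2^2)
M1*R1^2 = 6*9 = 54
M2*R2^2 = 1*25 = 25
I_A/I_B = 54/25 = 54/25

54/25


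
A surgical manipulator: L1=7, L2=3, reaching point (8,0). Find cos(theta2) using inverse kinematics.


Given: L1 = 7, L2 = 3, target (x, y) = (8, 0)
Using cos(theta2) = (x^2 + y^2 - L1^2 - L2^2) / (2*L1*L2)
x^2 + y^2 = 8^2 + 0 = 64
L1^2 + L2^2 = 49 + 9 = 58
Numerator = 64 - 58 = 6
Denominator = 2*7*3 = 42
cos(theta2) = 6/42 = 1/7

1/7


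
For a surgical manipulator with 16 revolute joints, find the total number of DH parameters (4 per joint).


Given: 16 joints, 4 DH parameters per joint (d, theta, a, alpha)
Total DH parameters = number_of_joints * 4
Total = 16 * 4
Total = 64

64


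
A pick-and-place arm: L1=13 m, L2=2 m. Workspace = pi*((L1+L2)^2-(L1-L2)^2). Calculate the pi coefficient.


Given: L1 = 13, L2 = 2
(L1+L2)^2 = (15)^2 = 225
(L1-L2)^2 = (11)^2 = 121
Difference = 225 - 121 = 104
This equals 4*L1*L2 = 4*13*2 = 104
Workspace area = 104*pi

104


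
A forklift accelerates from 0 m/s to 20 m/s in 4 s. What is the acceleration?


Given: initial velocity v0 = 0 m/s, final velocity v = 20 m/s, time t = 4 s
Using a = (v - v0) / t
a = (20 - 0) / 4
a = 20 / 4
a = 5 m/s^2

5 m/s^2


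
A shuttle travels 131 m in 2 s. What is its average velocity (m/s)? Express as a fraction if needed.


Given: distance d = 131 m, time t = 2 s
Using v = d / t
v = 131 / 2
v = 131/2 m/s

131/2 m/s


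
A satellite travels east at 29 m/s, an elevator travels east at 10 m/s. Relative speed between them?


Given: v_A = 29 m/s east, v_B = 10 m/s east
Both move in the same direction; relative speed = |v_A - v_B|
|29 - 10| = |19|
= 19 m/s

19 m/s


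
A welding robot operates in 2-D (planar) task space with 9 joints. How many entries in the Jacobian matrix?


Given: task space dimension = 2, joints = 9
Jacobian is a 2 x 9 matrix
Total entries = rows * columns
Total = 2 * 9
Total = 18

18


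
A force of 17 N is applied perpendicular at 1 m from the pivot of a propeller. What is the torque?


Given: F = 17 N, r = 1 m, angle = 90 deg (perpendicular)
Using tau = F * r * sin(90)
sin(90) = 1
tau = 17 * 1 * 1
tau = 17 Nm

17 Nm


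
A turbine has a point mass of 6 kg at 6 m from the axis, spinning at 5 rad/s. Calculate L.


Given: m = 6 kg, r = 6 m, omega = 5 rad/s
For a point mass: I = m*r^2
I = 6*6^2 = 6*36 = 216
L = I*omega = 216*5
L = 1080 kg*m^2/s

1080 kg*m^2/s


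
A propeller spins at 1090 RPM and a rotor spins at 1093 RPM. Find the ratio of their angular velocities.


Given: RPM_A = 1090, RPM_B = 1093
omega = 2*pi*RPM/60, so omega_A/omega_B = RPM_A / RPM_B
omega_A/omega_B = 1090 / 1093
omega_A/omega_B = 1090/1093

1090/1093


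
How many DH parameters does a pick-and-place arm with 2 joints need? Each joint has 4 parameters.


Given: 2 joints, 4 DH parameters per joint (d, theta, a, alpha)
Total DH parameters = number_of_joints * 4
Total = 2 * 4
Total = 8

8


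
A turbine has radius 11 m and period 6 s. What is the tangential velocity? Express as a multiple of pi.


Given: radius r = 11 m, period T = 6 s
Using v = 2*pi*r / T
v = 2*pi*11 / 6
v = 22*pi / 6
v = 11/3*pi m/s

11/3*pi m/s


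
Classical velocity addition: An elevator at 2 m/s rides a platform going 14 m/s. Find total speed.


Given: object velocity = 2 m/s, platform velocity = 14 m/s (same direction)
Using classical velocity addition: v_total = v_object + v_platform
v_total = 2 + 14
v_total = 16 m/s

16 m/s


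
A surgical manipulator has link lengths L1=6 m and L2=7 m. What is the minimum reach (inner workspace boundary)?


Given: L1 = 6 m, L2 = 7 m
For a 2-link planar arm, min reach = |L1 - L2| (second link folded back)
Min reach = |6 - 7|
Min reach = 1 m

1 m


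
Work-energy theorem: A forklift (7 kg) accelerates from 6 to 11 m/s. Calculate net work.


Given: m = 7 kg, v0 = 6 m/s, v = 11 m/s
Using W = (1/2)*m*(v^2 - v0^2)
v^2 = 11^2 = 121
v0^2 = 6^2 = 36
v^2 - v0^2 = 121 - 36 = 85
W = (1/2)*7*85 = 595/2 J

595/2 J


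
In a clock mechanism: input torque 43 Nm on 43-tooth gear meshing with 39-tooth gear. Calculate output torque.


Given: N1 = 43, N2 = 39, T1 = 43 Nm
Using T2/T1 = N2/N1
T2 = T1 * N2 / N1
T2 = 43 * 39 / 43
T2 = 1677 / 43
T2 = 39 Nm

39 Nm


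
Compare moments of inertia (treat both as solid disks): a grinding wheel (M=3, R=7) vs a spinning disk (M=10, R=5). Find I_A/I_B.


Given: M1=3 kg, R1=7 m, M2=10 kg, R2=5 m
For a disk: I = (1/2)*M*R^2, so I_A/I_B = (M1*R1^2)/(M2*R2^2)
M1*R1^2 = 3*49 = 147
M2*R2^2 = 10*25 = 250
I_A/I_B = 147/250 = 147/250

147/250


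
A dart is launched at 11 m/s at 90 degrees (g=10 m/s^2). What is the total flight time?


Given: v0 = 11 m/s, theta = 90 deg, g = 10 m/s^2
sin(90) = 1
Using T = 2*v0*sin(theta) / g
T = 2*11*1 / 10
T = 22 / 10
T = 11/5 s

11/5 s


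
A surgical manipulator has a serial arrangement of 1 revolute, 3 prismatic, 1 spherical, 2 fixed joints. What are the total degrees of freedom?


Given: serial robot with 1 revolute, 3 prismatic, 1 spherical, 2 fixed joints
DOF contribution per joint type: revolute=1, prismatic=1, spherical=3, fixed=0
DOF = 1*1 + 3*1 + 1*3 + 2*0
DOF = 7

7


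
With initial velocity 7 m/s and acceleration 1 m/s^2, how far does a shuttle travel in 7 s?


Given: v0 = 7 m/s, a = 1 m/s^2, t = 7 s
Using s = v0*t + (1/2)*a*t^2
s = 7*7 + (1/2)*1*7^2
s = 49 + (1/2)*49
s = 49 + 49/2
s = 147/2

147/2 m


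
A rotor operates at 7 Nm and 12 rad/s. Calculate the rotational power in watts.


Given: tau = 7 Nm, omega = 12 rad/s
Using P = tau * omega
P = 7 * 12
P = 84 W

84 W


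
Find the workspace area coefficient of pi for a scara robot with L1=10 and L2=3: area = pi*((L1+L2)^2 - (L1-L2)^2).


Given: L1 = 10, L2 = 3
(L1+L2)^2 = (13)^2 = 169
(L1-L2)^2 = (7)^2 = 49
Difference = 169 - 49 = 120
This equals 4*L1*L2 = 4*10*3 = 120
Workspace area = 120*pi

120


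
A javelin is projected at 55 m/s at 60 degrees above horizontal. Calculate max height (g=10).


Given: v0 = 55 m/s, theta = 60 deg, g = 10 m/s^2
sin^2(60) = 3/4
Using H = v0^2 * sin^2(theta) / (2*g)
H = 55^2 * 3/4 / (2*10)
H = 3025 * 3/4 / 20
H = 9075/4 / 20
H = 1815/16 m

1815/16 m


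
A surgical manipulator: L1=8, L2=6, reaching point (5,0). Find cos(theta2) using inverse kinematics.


Given: L1 = 8, L2 = 6, target (x, y) = (5, 0)
Using cos(theta2) = (x^2 + y^2 - L1^2 - L2^2) / (2*L1*L2)
x^2 + y^2 = 5^2 + 0 = 25
L1^2 + L2^2 = 64 + 36 = 100
Numerator = 25 - 100 = -75
Denominator = 2*8*6 = 96
cos(theta2) = -75/96 = -25/32

-25/32


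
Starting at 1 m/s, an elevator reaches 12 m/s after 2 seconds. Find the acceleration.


Given: initial velocity v0 = 1 m/s, final velocity v = 12 m/s, time t = 2 s
Using a = (v - v0) / t
a = (12 - 1) / 2
a = 11 / 2
a = 11/2 m/s^2

11/2 m/s^2


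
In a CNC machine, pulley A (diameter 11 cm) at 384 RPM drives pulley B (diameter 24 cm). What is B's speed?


Given: D1 = 11 cm, w1 = 384 RPM, D2 = 24 cm
Using D1*w1 = D2*w2
w2 = D1*w1 / D2
w2 = 11*384 / 24
w2 = 4224 / 24
w2 = 176 RPM

176 RPM


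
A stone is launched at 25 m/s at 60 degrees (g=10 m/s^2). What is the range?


Given: v0 = 25 m/s, theta = 60 deg, g = 10 m/s^2
sin(2*60) = sin(120) = sqrt(3)/2
Using R = v0^2 * sin(2*theta) / g
R = 25^2 * (sqrt(3)/2) / 10
R = 625 * sqrt(3) / 20
R = 125/4*sqrt(3) m

125/4*sqrt(3) m


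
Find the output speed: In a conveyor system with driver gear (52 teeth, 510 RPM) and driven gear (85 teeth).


Given: N1 = 52 teeth, w1 = 510 RPM, N2 = 85 teeth
Using N1*w1 = N2*w2
w2 = N1*w1 / N2
w2 = 52*510 / 85
w2 = 26520 / 85
w2 = 312 RPM

312 RPM


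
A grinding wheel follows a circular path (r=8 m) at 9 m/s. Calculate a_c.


Given: v = 9 m/s, r = 8 m
Using a_c = v^2 / r
a_c = 9^2 / 8
a_c = 81 / 8
a_c = 81/8 m/s^2

81/8 m/s^2


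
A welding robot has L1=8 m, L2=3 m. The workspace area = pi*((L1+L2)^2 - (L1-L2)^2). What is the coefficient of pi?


Given: L1 = 8, L2 = 3
(L1+L2)^2 = (11)^2 = 121
(L1-L2)^2 = (5)^2 = 25
Difference = 121 - 25 = 96
This equals 4*L1*L2 = 4*8*3 = 96
Workspace area = 96*pi

96


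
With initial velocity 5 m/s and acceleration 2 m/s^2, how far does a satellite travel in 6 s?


Given: v0 = 5 m/s, a = 2 m/s^2, t = 6 s
Using s = v0*t + (1/2)*a*t^2
s = 5*6 + (1/2)*2*6^2
s = 30 + (1/2)*72
s = 30 + 36
s = 66

66 m


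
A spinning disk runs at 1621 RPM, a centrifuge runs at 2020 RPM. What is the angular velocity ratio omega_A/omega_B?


Given: RPM_A = 1621, RPM_B = 2020
omega = 2*pi*RPM/60, so omega_A/omega_B = RPM_A / RPM_B
omega_A/omega_B = 1621 / 2020
omega_A/omega_B = 1621/2020

1621/2020


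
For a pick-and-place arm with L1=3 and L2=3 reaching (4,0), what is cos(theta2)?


Given: L1 = 3, L2 = 3, target (x, y) = (4, 0)
Using cos(theta2) = (x^2 + y^2 - L1^2 - L2^2) / (2*L1*L2)
x^2 + y^2 = 4^2 + 0 = 16
L1^2 + L2^2 = 9 + 9 = 18
Numerator = 16 - 18 = -2
Denominator = 2*3*3 = 18
cos(theta2) = -2/18 = -1/9

-1/9


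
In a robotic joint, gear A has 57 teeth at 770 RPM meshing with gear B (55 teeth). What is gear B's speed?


Given: N1 = 57 teeth, w1 = 770 RPM, N2 = 55 teeth
Using N1*w1 = N2*w2
w2 = N1*w1 / N2
w2 = 57*770 / 55
w2 = 43890 / 55
w2 = 798 RPM

798 RPM


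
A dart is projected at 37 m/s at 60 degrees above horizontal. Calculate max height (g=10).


Given: v0 = 37 m/s, theta = 60 deg, g = 10 m/s^2
sin^2(60) = 3/4
Using H = v0^2 * sin^2(theta) / (2*g)
H = 37^2 * 3/4 / (2*10)
H = 1369 * 3/4 / 20
H = 4107/4 / 20
H = 4107/80 m

4107/80 m


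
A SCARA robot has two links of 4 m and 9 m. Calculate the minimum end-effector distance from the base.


Given: L1 = 4 m, L2 = 9 m
For a 2-link planar arm, min reach = |L1 - L2| (second link folded back)
Min reach = |4 - 9|
Min reach = 5 m

5 m


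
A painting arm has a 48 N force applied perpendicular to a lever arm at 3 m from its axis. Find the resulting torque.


Given: F = 48 N, r = 3 m, angle = 90 deg (perpendicular)
Using tau = F * r * sin(90)
sin(90) = 1
tau = 48 * 3 * 1
tau = 144 Nm

144 Nm


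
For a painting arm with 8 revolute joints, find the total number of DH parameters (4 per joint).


Given: 8 joints, 4 DH parameters per joint (d, theta, a, alpha)
Total DH parameters = number_of_joints * 4
Total = 8 * 4
Total = 32

32


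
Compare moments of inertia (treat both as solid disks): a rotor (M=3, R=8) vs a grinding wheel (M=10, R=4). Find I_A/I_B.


Given: M1=3 kg, R1=8 m, M2=10 kg, R2=4 m
For a disk: I = (1/2)*M*R^2, so I_A/I_B = (M1*R1^2)/(M2*R2^2)
M1*R1^2 = 3*64 = 192
M2*R2^2 = 10*16 = 160
I_A/I_B = 192/160 = 6/5

6/5


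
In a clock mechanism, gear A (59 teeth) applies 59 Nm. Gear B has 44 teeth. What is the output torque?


Given: N1 = 59, N2 = 44, T1 = 59 Nm
Using T2/T1 = N2/N1
T2 = T1 * N2 / N1
T2 = 59 * 44 / 59
T2 = 2596 / 59
T2 = 44 Nm

44 Nm


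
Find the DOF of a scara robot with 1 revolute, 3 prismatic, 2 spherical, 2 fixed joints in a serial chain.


Given: serial robot with 1 revolute, 3 prismatic, 2 spherical, 2 fixed joints
DOF contribution per joint type: revolute=1, prismatic=1, spherical=3, fixed=0
DOF = 1*1 + 3*1 + 2*3 + 2*0
DOF = 10

10


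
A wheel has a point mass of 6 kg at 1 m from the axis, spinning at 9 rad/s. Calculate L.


Given: m = 6 kg, r = 1 m, omega = 9 rad/s
For a point mass: I = m*r^2
I = 6*1^2 = 6*1 = 6
L = I*omega = 6*9
L = 54 kg*m^2/s

54 kg*m^2/s


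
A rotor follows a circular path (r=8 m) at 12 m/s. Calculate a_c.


Given: v = 12 m/s, r = 8 m
Using a_c = v^2 / r
a_c = 12^2 / 8
a_c = 144 / 8
a_c = 18 m/s^2

18 m/s^2


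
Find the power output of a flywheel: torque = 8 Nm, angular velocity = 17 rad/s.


Given: tau = 8 Nm, omega = 17 rad/s
Using P = tau * omega
P = 8 * 17
P = 136 W

136 W


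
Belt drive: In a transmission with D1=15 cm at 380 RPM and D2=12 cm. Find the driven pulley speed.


Given: D1 = 15 cm, w1 = 380 RPM, D2 = 12 cm
Using D1*w1 = D2*w2
w2 = D1*w1 / D2
w2 = 15*380 / 12
w2 = 5700 / 12
w2 = 475 RPM

475 RPM


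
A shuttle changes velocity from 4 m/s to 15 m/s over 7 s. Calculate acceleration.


Given: initial velocity v0 = 4 m/s, final velocity v = 15 m/s, time t = 7 s
Using a = (v - v0) / t
a = (15 - 4) / 7
a = 11 / 7
a = 11/7 m/s^2

11/7 m/s^2


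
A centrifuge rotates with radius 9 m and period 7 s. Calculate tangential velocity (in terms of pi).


Given: radius r = 9 m, period T = 7 s
Using v = 2*pi*r / T
v = 2*pi*9 / 7
v = 18*pi / 7
v = 18/7*pi m/s

18/7*pi m/s


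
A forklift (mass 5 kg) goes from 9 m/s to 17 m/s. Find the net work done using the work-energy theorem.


Given: m = 5 kg, v0 = 9 m/s, v = 17 m/s
Using W = (1/2)*m*(v^2 - v0^2)
v^2 = 17^2 = 289
v0^2 = 9^2 = 81
v^2 - v0^2 = 289 - 81 = 208
W = (1/2)*5*208 = 520 J

520 J


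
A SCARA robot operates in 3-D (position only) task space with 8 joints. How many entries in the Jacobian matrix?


Given: task space dimension = 3, joints = 8
Jacobian is a 3 x 8 matrix
Total entries = rows * columns
Total = 3 * 8
Total = 24

24


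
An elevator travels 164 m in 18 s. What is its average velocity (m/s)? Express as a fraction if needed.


Given: distance d = 164 m, time t = 18 s
Using v = d / t
v = 164 / 18
v = 82/9 m/s

82/9 m/s


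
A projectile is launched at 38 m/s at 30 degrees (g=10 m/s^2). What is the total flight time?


Given: v0 = 38 m/s, theta = 30 deg, g = 10 m/s^2
sin(30) = 1/2
Using T = 2*v0*sin(theta) / g
T = 2*38*1/2 / 10
T = 38 / 10
T = 19/5 s

19/5 s


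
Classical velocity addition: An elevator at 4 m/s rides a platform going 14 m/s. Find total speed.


Given: object velocity = 4 m/s, platform velocity = 14 m/s (same direction)
Using classical velocity addition: v_total = v_object + v_platform
v_total = 4 + 14
v_total = 18 m/s

18 m/s


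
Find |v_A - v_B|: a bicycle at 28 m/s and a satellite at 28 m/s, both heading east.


Given: v_A = 28 m/s east, v_B = 28 m/s east
Both move in the same direction; relative speed = |v_A - v_B|
|28 - 28| = |0|
= 0 m/s

0 m/s


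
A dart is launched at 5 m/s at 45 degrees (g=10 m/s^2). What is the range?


Given: v0 = 5 m/s, theta = 45 deg, g = 10 m/s^2
sin(2*45) = sin(90) = 1
Using R = v0^2 * sin(2*theta) / g
R = 5^2 * 1 / 10
R = 25 / 10
R = 5/2 m

5/2 m


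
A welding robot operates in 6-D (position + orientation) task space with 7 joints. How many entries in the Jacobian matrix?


Given: task space dimension = 6, joints = 7
Jacobian is a 6 x 7 matrix
Total entries = rows * columns
Total = 6 * 7
Total = 42

42


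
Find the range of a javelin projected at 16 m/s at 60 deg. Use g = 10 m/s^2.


Given: v0 = 16 m/s, theta = 60 deg, g = 10 m/s^2
sin(2*60) = sin(120) = sqrt(3)/2
Using R = v0^2 * sin(2*theta) / g
R = 16^2 * (sqrt(3)/2) / 10
R = 256 * sqrt(3) / 20
R = 64/5*sqrt(3) m

64/5*sqrt(3) m


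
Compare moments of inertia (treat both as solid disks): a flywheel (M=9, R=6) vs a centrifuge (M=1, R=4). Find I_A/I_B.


Given: M1=9 kg, R1=6 m, M2=1 kg, R2=4 m
For a disk: I = (1/2)*M*R^2, so I_A/I_B = (M1*R1^2)/(M2*R2^2)
M1*R1^2 = 9*36 = 324
M2*R2^2 = 1*16 = 16
I_A/I_B = 324/16 = 81/4

81/4


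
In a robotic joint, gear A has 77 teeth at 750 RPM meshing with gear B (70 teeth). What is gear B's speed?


Given: N1 = 77 teeth, w1 = 750 RPM, N2 = 70 teeth
Using N1*w1 = N2*w2
w2 = N1*w1 / N2
w2 = 77*750 / 70
w2 = 57750 / 70
w2 = 825 RPM

825 RPM


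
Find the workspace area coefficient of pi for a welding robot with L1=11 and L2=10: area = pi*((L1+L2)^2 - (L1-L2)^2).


Given: L1 = 11, L2 = 10
(L1+L2)^2 = (21)^2 = 441
(L1-L2)^2 = (1)^2 = 1
Difference = 441 - 1 = 440
This equals 4*L1*L2 = 4*11*10 = 440
Workspace area = 440*pi

440


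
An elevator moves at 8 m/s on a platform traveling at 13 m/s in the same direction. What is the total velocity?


Given: object velocity = 8 m/s, platform velocity = 13 m/s (same direction)
Using classical velocity addition: v_total = v_object + v_platform
v_total = 8 + 13
v_total = 21 m/s

21 m/s


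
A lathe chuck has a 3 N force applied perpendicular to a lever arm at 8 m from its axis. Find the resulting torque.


Given: F = 3 N, r = 8 m, angle = 90 deg (perpendicular)
Using tau = F * r * sin(90)
sin(90) = 1
tau = 3 * 8 * 1
tau = 24 Nm

24 Nm


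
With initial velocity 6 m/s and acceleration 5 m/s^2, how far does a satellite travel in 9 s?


Given: v0 = 6 m/s, a = 5 m/s^2, t = 9 s
Using s = v0*t + (1/2)*a*t^2
s = 6*9 + (1/2)*5*9^2
s = 54 + (1/2)*405
s = 54 + 405/2
s = 513/2

513/2 m


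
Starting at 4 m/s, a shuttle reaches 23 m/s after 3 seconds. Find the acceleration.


Given: initial velocity v0 = 4 m/s, final velocity v = 23 m/s, time t = 3 s
Using a = (v - v0) / t
a = (23 - 4) / 3
a = 19 / 3
a = 19/3 m/s^2

19/3 m/s^2


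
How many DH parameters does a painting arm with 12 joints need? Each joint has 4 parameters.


Given: 12 joints, 4 DH parameters per joint (d, theta, a, alpha)
Total DH parameters = number_of_joints * 4
Total = 12 * 4
Total = 48

48


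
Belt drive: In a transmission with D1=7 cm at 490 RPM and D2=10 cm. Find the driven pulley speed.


Given: D1 = 7 cm, w1 = 490 RPM, D2 = 10 cm
Using D1*w1 = D2*w2
w2 = D1*w1 / D2
w2 = 7*490 / 10
w2 = 3430 / 10
w2 = 343 RPM

343 RPM


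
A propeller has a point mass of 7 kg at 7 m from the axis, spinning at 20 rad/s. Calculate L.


Given: m = 7 kg, r = 7 m, omega = 20 rad/s
For a point mass: I = m*r^2
I = 7*7^2 = 7*49 = 343
L = I*omega = 343*20
L = 6860 kg*m^2/s

6860 kg*m^2/s


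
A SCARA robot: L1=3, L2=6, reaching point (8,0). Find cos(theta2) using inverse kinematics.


Given: L1 = 3, L2 = 6, target (x, y) = (8, 0)
Using cos(theta2) = (x^2 + y^2 - L1^2 - L2^2) / (2*L1*L2)
x^2 + y^2 = 8^2 + 0 = 64
L1^2 + L2^2 = 9 + 36 = 45
Numerator = 64 - 45 = 19
Denominator = 2*3*6 = 36
cos(theta2) = 19/36 = 19/36

19/36


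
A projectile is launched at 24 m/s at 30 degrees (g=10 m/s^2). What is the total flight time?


Given: v0 = 24 m/s, theta = 30 deg, g = 10 m/s^2
sin(30) = 1/2
Using T = 2*v0*sin(theta) / g
T = 2*24*1/2 / 10
T = 24 / 10
T = 12/5 s

12/5 s


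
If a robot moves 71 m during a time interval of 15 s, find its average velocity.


Given: distance d = 71 m, time t = 15 s
Using v = d / t
v = 71 / 15
v = 71/15 m/s

71/15 m/s


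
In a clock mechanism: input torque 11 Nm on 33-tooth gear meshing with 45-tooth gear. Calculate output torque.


Given: N1 = 33, N2 = 45, T1 = 11 Nm
Using T2/T1 = N2/N1
T2 = T1 * N2 / N1
T2 = 11 * 45 / 33
T2 = 495 / 33
T2 = 15 Nm

15 Nm


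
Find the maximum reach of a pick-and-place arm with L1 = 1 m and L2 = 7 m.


Given: L1 = 1 m, L2 = 7 m
For a 2-link planar arm, max reach = L1 + L2 (fully extended)
Max reach = 1 + 7
Max reach = 8 m

8 m


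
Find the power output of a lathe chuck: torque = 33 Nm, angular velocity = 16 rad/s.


Given: tau = 33 Nm, omega = 16 rad/s
Using P = tau * omega
P = 33 * 16
P = 528 W

528 W


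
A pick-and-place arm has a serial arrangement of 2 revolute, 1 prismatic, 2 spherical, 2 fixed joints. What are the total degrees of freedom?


Given: serial robot with 2 revolute, 1 prismatic, 2 spherical, 2 fixed joints
DOF contribution per joint type: revolute=1, prismatic=1, spherical=3, fixed=0
DOF = 2*1 + 1*1 + 2*3 + 2*0
DOF = 9

9


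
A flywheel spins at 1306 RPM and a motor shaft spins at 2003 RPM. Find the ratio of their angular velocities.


Given: RPM_A = 1306, RPM_B = 2003
omega = 2*pi*RPM/60, so omega_A/omega_B = RPM_A / RPM_B
omega_A/omega_B = 1306 / 2003
omega_A/omega_B = 1306/2003

1306/2003


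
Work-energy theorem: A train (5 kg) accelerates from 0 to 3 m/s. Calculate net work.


Given: m = 5 kg, v0 = 0 m/s, v = 3 m/s
Using W = (1/2)*m*(v^2 - v0^2)
v^2 = 3^2 = 9
v0^2 = 0^2 = 0
v^2 - v0^2 = 9 - 0 = 9
W = (1/2)*5*9 = 45/2 J

45/2 J


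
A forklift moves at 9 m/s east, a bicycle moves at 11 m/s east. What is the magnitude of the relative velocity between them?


Given: v_A = 9 m/s east, v_B = 11 m/s east
Both move in the same direction; relative speed = |v_A - v_B|
|9 - 11| = |-2|
= 2 m/s

2 m/s


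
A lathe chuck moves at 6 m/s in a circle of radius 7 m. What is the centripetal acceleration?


Given: v = 6 m/s, r = 7 m
Using a_c = v^2 / r
a_c = 6^2 / 7
a_c = 36 / 7
a_c = 36/7 m/s^2

36/7 m/s^2


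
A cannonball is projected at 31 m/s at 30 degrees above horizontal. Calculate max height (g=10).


Given: v0 = 31 m/s, theta = 30 deg, g = 10 m/s^2
sin^2(30) = 1/4
Using H = v0^2 * sin^2(theta) / (2*g)
H = 31^2 * 1/4 / (2*10)
H = 961 * 1/4 / 20
H = 961/4 / 20
H = 961/80 m

961/80 m


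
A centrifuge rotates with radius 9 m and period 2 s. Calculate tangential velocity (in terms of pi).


Given: radius r = 9 m, period T = 2 s
Using v = 2*pi*r / T
v = 2*pi*9 / 2
v = 18*pi / 2
v = 9*pi m/s

9*pi m/s
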